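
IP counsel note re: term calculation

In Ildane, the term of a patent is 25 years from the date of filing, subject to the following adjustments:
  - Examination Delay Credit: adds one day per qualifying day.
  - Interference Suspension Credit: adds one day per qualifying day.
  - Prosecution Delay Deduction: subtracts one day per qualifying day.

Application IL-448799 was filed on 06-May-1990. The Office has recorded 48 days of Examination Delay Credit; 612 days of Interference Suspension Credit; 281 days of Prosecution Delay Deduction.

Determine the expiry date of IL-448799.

Base term: filing date + 25 years → 6 May 2015.
Examination Delay Credit: +48 days → 23 June 2015.
Interference Suspension Credit: +612 days → 24 February 2017.
Prosecution Delay Deduction: −281 days → 19 May 2016.

2016-05-19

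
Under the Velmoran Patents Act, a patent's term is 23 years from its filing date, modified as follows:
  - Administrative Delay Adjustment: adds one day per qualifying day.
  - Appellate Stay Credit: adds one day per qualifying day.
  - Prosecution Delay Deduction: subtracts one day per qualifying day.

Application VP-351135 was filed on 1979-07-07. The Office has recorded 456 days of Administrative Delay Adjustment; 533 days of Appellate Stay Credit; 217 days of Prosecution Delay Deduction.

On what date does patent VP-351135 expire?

Base term: filing date + 23 years → 7 July 2002.
Administrative Delay Adjustment: +456 days → 6 October 2003.
Appellate Stay Credit: +533 days → 22 March 2005.
Prosecution Delay Deduction: −217 days → 17 August 2004.

2004-08-17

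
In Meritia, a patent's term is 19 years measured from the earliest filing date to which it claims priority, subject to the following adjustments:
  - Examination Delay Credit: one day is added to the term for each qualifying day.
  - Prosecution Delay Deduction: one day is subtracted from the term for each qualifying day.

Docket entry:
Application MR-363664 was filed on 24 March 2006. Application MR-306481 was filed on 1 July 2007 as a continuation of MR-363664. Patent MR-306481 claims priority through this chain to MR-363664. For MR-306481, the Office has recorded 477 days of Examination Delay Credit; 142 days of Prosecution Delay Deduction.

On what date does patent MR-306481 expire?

2026-02-22

Earliest priority filing: 24 March 2006.
Base term: 24 March 2006 + 19 years → 24 March 2025.
Examination Delay Credit: +477 days → 14 July 2026.
Prosecution Delay Deduction: −142 days → 22 February 2026.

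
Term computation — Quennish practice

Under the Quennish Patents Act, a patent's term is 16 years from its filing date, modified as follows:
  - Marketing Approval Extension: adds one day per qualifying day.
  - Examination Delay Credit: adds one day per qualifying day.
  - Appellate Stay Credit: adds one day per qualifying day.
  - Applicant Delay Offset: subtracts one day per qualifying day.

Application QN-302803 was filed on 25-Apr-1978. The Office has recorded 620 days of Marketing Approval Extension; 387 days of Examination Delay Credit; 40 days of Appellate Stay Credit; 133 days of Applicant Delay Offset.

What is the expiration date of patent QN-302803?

Base term: filing date + 16 years → 25 April 1994.
Marketing Approval Extension: +620 days → 5 January 1996.
Examination Delay Credit: +387 days → 26 January 1997.
Appellate Stay Credit: +40 days → 7 March 1997.
Applicant Delay Offset: −133 days → 25 October 1996.

1996-10-25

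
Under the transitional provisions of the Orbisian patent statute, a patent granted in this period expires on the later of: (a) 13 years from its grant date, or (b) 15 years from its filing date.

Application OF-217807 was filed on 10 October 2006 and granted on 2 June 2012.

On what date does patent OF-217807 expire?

(a) grant + 13 years → 2 June 2025.
(b) filing + 15 years → 10 October 2021.
Later of the two: 2 June 2025.

June 2, 2025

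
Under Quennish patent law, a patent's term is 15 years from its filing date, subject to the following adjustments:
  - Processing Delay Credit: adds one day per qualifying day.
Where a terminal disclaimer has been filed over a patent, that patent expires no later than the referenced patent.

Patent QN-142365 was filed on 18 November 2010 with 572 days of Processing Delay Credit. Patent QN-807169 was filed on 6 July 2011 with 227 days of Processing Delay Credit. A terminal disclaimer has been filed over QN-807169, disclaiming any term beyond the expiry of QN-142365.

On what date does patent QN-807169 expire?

Natural term of QN-807169:
  Base: filing + 15 years → 6 July 2026.
  Processing Delay Credit: +227 days → 18 February 2027.
Expiry of referenced patent QN-142365:
  Base: filing + 15 years → 18 November 2025.
  Processing Delay Credit: +572 days → 13 June 2027.
Terminal disclaimer: QN-807169 expires on the earlier of 18 February 2027 and 13 June 2027.

February 18, 2027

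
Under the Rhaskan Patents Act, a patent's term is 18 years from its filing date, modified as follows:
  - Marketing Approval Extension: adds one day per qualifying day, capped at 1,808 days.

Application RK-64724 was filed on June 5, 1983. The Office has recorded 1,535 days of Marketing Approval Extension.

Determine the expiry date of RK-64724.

Base term: filing date + 18 years → 5 June 2001.
Marketing Approval Extension: 1535 days (within the 1808-day cap) → +1535 days → 18 August 2005.

August 18, 2005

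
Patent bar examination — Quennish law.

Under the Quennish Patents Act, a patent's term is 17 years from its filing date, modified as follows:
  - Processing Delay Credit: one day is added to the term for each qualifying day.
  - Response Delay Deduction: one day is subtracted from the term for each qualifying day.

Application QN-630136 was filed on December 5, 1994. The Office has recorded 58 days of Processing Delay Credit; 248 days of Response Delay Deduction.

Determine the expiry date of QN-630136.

Base term: filing date + 17 years → 5 December 2011.
Processing Delay Credit: +58 days → 1 February 2012.
Response Delay Deduction: −248 days → 29 May 2011.

May 29, 2011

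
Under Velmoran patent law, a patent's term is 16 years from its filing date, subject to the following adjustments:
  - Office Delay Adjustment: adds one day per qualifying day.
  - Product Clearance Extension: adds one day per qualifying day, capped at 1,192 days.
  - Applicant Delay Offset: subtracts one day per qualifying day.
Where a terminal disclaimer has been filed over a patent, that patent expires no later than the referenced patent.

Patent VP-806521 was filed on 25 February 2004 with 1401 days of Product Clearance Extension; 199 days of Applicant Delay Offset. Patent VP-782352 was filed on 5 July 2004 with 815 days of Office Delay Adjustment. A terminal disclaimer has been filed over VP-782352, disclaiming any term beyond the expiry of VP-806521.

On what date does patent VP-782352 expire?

Natural term of VP-782352:
  Base: filing + 16 years → 5 July 2020.
  Office Delay Adjustment: +815 days → 28 September 2022.
Expiry of referenced patent VP-806521:
  Base: filing + 16 years → 25 February 2020.
  Product Clearance Extension: 1401 days claimed exceeds the 1192-day cap, so +1192 days → 1 June 2023.
  Applicant Delay Offset: −199 days → 14 November 2022.
Terminal disclaimer: VP-782352 expires on the earlier of 28 September 2022 and 14 November 2022.

September 28, 2022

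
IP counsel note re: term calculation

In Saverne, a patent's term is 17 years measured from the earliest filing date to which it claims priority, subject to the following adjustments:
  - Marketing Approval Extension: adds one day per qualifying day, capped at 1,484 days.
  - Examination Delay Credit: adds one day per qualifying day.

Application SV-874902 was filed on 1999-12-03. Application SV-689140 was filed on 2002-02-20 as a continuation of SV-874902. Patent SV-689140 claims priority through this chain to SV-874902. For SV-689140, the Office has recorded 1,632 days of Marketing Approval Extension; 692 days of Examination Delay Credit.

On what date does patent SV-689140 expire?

November 18, 2022

Earliest priority filing: 3 December 1999.
Base term: 3 December 1999 + 17 years → 3 December 2016.
Marketing Approval Extension: 1632 days claimed exceeds the 1484-day cap, so +1484 days → 26 December 2020.
Examination Delay Credit: +692 days → 18 November 2022.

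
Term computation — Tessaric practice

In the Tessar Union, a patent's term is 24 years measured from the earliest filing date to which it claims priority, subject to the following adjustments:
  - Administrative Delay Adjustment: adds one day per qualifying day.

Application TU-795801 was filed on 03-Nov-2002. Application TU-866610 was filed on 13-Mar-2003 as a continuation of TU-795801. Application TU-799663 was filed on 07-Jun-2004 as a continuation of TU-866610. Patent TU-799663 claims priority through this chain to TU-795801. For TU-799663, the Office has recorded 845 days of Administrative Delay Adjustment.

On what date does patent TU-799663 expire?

Earliest priority filing: 3 November 2002.
Base term: 3 November 2002 + 24 years → 3 November 2026.
Administrative Delay Adjustment: +845 days → 25 February 2029.

2029-02-25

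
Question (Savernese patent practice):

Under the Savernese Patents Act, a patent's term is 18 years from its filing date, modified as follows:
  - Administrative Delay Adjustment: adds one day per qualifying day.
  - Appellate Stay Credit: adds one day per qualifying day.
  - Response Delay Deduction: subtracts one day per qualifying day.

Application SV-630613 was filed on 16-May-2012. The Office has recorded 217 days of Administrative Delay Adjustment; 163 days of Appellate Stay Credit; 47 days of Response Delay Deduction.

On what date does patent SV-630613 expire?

Base term: filing date + 18 years → 16 May 2030.
Administrative Delay Adjustment: +217 days → 19 December 2030.
Appellate Stay Credit: +163 days → 31 May 2031.
Response Delay Deduction: −47 days → 14 April 2031.

April 14, 2031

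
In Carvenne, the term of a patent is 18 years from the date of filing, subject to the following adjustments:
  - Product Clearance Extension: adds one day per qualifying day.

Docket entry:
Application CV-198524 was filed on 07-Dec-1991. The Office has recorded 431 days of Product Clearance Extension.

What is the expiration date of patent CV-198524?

February 11, 2011

Base term: filing date + 18 years → 7 December 2009.
Product Clearance Extension: +431 days → 11 February 2011.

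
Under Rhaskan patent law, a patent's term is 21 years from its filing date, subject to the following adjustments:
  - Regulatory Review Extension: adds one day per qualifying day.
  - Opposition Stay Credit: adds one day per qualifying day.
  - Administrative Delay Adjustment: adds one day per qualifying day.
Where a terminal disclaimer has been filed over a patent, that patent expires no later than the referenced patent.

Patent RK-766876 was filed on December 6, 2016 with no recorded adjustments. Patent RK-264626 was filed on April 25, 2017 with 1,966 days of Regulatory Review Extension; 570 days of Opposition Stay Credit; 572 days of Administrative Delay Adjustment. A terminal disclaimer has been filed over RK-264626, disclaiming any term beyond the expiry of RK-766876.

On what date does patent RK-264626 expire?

December 6, 2037

Natural term of RK-264626:
  Base: filing + 21 years → 25 April 2038.
  Regulatory Review Extension: +1966 days → 12 September 2043.
  Opposition Stay Credit: +570 days → 4 April 2045.
  Administrative Delay Adjustment: +572 days → 28 October 2046.
Expiry of referenced patent RK-766876:
  Base: filing + 21 years → 6 December 2037.
Terminal disclaimer: RK-264626 expires on the earlier of 28 October 2046 and 6 December 2037.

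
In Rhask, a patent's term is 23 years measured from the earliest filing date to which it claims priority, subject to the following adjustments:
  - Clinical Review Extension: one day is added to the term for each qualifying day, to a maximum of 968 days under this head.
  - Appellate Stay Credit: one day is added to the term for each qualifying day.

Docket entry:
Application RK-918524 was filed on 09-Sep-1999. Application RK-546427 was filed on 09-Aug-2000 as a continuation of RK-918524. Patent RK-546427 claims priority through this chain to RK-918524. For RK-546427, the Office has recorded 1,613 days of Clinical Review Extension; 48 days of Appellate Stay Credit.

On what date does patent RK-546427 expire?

June 21, 2025

Earliest priority filing: 9 September 1999.
Base term: 9 September 1999 + 23 years → 9 September 2022.
Clinical Review Extension: 1613 days claimed exceeds the 968-day cap, so +968 days → 4 May 2025.
Appellate Stay Credit: +48 days → 21 June 2025.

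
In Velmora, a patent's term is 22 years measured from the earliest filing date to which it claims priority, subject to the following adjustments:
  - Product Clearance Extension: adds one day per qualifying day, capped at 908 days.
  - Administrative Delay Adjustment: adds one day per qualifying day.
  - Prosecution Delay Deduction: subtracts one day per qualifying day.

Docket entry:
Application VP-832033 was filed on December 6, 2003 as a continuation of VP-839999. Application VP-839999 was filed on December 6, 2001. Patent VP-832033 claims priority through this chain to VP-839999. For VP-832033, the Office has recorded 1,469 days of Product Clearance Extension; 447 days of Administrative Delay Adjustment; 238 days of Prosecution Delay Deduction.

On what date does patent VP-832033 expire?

Earliest priority filing: 6 December 2001.
Base term: 6 December 2001 + 22 years → 6 December 2023.
Product Clearance Extension: 1469 days claimed exceeds the 908-day cap, so +908 days → 1 June 2026.
Administrative Delay Adjustment: +447 days → 22 August 2027.
Prosecution Delay Deduction: −238 days → 27 December 2026.

2026-12-27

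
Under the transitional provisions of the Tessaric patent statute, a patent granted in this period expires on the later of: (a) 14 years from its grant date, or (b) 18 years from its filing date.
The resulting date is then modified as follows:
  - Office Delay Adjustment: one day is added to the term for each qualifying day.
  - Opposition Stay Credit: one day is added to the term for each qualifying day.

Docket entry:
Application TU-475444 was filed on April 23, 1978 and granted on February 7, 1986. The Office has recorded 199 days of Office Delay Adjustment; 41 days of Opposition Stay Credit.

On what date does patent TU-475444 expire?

2000-10-04

(a) grant + 14 years → 7 February 2000.
(b) filing + 18 years → 23 April 1996.
Later of the two: 7 February 2000.
Office Delay Adjustment: +199 days → 24 August 2000.
Opposition Stay Credit: +41 days → 4 October 2000.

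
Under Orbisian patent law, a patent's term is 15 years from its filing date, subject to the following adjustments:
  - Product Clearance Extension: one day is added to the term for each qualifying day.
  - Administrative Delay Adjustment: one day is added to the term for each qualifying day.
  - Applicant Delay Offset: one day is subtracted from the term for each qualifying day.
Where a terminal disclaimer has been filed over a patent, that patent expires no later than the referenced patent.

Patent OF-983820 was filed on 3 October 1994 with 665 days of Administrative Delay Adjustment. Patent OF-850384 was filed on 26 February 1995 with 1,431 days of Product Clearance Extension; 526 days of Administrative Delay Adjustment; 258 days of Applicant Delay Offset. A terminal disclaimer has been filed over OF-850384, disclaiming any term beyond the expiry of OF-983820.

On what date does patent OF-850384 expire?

Natural term of OF-850384:
  Base: filing + 15 years → 26 February 2010.
  Product Clearance Extension: +1431 days → 27 January 2014.
  Administrative Delay Adjustment: +526 days → 7 July 2015.
  Applicant Delay Offset: −258 days → 22 October 2014.
Expiry of referenced patent OF-983820:
  Base: filing + 15 years → 3 October 2009.
  Administrative Delay Adjustment: +665 days → 30 July 2011.
Terminal disclaimer: OF-850384 expires on the earlier of 22 October 2014 and 30 July 2011.

2011-07-30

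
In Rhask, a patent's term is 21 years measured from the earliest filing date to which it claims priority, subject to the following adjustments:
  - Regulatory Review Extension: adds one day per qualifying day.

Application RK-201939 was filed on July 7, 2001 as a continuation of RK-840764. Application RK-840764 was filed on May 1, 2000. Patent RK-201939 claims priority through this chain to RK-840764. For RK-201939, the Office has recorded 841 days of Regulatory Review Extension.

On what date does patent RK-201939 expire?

Earliest priority filing: 1 May 2000.
Base term: 1 May 2000 + 21 years → 1 May 2021.
Regulatory Review Extension: +841 days → 20 August 2023.

August 20, 2023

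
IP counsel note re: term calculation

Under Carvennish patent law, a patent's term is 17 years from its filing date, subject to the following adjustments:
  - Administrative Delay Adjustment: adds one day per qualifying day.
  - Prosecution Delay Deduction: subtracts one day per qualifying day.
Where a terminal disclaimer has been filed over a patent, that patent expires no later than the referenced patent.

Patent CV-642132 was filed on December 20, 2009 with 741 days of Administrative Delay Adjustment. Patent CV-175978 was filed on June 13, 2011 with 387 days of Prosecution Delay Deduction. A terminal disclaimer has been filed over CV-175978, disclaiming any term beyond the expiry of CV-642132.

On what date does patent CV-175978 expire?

2027-05-23

Natural term of CV-175978:
  Base: filing + 17 years → 13 June 2028.
  Prosecution Delay Deduction: −387 days → 23 May 2027.
Expiry of referenced patent CV-642132:
  Base: filing + 17 years → 20 December 2026.
  Administrative Delay Adjustment: +741 days → 30 December 2028.
Terminal disclaimer: CV-175978 expires on the earlier of 23 May 2027 and 30 December 2028.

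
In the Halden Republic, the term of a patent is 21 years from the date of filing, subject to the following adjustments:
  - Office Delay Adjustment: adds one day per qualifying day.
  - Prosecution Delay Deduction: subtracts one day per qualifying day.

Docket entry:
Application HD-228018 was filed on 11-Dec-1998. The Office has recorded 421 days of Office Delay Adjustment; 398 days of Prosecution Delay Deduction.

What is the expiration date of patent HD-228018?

Base term: filing date + 21 years → 11 December 2019.
Office Delay Adjustment: +421 days → 4 February 2021.
Prosecution Delay Deduction: −398 days → 3 January 2020.

2020-01-03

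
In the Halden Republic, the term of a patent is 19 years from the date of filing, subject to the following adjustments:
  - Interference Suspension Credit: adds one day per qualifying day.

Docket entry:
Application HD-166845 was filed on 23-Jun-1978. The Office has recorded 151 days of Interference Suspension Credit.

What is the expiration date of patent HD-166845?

Base term: filing date + 19 years → 23 June 1997.
Interference Suspension Credit: +151 days → 21 November 1997.

November 21, 1997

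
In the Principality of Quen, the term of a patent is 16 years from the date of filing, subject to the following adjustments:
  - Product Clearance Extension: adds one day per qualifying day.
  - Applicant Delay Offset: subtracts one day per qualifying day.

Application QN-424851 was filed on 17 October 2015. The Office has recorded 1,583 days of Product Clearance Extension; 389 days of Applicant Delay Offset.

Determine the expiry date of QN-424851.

Base term: filing date + 16 years → 17 October 2031.
Product Clearance Extension: +1583 days → 16 February 2036.
Applicant Delay Offset: −389 days → 23 January 2035.

January 23, 2035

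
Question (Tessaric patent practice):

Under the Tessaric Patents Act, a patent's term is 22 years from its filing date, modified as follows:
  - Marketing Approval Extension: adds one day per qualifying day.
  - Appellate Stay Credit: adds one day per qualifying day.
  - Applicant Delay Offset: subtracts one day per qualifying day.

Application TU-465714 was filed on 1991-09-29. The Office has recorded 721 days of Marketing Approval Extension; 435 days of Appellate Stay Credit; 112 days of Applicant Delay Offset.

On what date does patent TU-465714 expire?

Base term: filing date + 22 years → 29 September 2013.
Marketing Approval Extension: +721 days → 20 September 2015.
Appellate Stay Credit: +435 days → 28 November 2016.
Applicant Delay Offset: −112 days → 8 August 2016.

2016-08-08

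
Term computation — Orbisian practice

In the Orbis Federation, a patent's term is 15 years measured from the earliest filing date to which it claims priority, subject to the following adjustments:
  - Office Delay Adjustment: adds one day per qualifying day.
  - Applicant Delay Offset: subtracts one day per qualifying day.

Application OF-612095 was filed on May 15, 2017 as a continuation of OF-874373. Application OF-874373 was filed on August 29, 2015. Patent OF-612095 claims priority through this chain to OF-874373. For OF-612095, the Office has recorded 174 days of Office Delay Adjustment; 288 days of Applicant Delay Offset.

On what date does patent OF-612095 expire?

Earliest priority filing: 29 August 2015.
Base term: 29 August 2015 + 15 years → 29 August 2030.
Office Delay Adjustment: +174 days → 19 February 2031.
Applicant Delay Offset: −288 days → 7 May 2030.

2030-05-07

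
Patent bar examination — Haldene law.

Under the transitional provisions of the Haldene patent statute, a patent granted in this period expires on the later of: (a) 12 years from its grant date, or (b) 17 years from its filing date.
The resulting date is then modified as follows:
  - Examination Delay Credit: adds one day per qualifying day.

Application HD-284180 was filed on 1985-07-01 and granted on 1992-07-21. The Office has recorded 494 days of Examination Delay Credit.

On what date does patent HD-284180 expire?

November 27, 2005

(a) grant + 12 years → 21 July 2004.
(b) filing + 17 years → 1 July 2002.
Later of the two: 21 July 2004.
Examination Delay Credit: +494 days → 27 November 2005.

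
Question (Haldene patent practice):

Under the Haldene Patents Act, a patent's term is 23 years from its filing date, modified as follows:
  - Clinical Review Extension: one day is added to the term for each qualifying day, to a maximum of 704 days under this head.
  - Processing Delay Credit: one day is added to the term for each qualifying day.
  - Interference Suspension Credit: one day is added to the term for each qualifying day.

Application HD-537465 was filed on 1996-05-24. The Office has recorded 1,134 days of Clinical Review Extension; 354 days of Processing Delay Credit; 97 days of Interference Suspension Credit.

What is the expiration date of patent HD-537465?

2022-07-22

Base term: filing date + 23 years → 24 May 2019.
Clinical Review Extension: 1134 days claimed exceeds the 704-day cap, so +704 days → 27 April 2021.
Processing Delay Credit: +354 days → 16 April 2022.
Interference Suspension Credit: +97 days → 22 July 2022.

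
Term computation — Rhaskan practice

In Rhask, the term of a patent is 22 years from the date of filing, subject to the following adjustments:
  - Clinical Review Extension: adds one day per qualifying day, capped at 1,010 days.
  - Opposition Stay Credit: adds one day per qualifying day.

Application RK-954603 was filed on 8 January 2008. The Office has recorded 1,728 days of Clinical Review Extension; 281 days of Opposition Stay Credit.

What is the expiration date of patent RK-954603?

Base term: filing date + 22 years → 8 January 2030.
Clinical Review Extension: 1728 days claimed exceeds the 1010-day cap, so +1010 days → 14 October 2032.
Opposition Stay Credit: +281 days → 22 July 2033.

July 22, 2033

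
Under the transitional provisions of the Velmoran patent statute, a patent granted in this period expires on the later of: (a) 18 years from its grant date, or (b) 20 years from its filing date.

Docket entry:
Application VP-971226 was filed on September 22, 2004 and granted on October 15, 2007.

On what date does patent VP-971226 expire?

2025-10-15

(a) grant + 18 years → 15 October 2025.
(b) filing + 20 years → 22 September 2024.
Later of the two: 15 October 2025.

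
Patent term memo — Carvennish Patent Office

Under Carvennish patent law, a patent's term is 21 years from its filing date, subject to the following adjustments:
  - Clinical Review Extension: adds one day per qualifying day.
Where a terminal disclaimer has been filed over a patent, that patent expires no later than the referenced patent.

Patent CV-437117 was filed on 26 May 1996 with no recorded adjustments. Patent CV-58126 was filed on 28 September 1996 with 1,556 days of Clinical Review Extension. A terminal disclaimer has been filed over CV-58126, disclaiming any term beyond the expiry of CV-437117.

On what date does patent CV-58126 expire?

Natural term of CV-58126:
  Base: filing + 21 years → 28 September 2017.
  Clinical Review Extension: +1556 days → 1 January 2022.
Expiry of referenced patent CV-437117:
  Base: filing + 21 years → 26 May 2017.
Terminal disclaimer: CV-58126 expires on the earlier of 1 January 2022 and 26 May 2017.

May 26, 2017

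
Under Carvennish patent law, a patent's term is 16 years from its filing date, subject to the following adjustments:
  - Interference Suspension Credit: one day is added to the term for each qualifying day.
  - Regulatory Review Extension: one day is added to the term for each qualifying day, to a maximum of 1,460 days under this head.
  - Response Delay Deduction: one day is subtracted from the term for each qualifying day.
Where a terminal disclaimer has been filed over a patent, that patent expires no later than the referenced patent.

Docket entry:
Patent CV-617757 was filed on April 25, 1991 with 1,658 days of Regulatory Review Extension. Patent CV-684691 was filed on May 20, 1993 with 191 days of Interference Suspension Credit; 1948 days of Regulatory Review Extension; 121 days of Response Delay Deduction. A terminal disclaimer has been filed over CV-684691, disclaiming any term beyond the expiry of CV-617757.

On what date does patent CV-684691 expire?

Natural term of CV-684691:
  Base: filing + 16 years → 20 May 2009.
  Interference Suspension Credit: +191 days → 27 November 2009.
  Regulatory Review Extension: 1948 days claimed exceeds the 1460-day cap, so +1460 days → 26 November 2013.
  Response Delay Deduction: −121 days → 28 July 2013.
Expiry of referenced patent CV-617757:
  Base: filing + 16 years → 25 April 2007.
  Regulatory Review Extension: 1658 days claimed exceeds the 1460-day cap, so +1460 days → 24 April 2011.
Terminal disclaimer: CV-684691 expires on the earlier of 28 July 2013 and 24 April 2011.

2011-04-24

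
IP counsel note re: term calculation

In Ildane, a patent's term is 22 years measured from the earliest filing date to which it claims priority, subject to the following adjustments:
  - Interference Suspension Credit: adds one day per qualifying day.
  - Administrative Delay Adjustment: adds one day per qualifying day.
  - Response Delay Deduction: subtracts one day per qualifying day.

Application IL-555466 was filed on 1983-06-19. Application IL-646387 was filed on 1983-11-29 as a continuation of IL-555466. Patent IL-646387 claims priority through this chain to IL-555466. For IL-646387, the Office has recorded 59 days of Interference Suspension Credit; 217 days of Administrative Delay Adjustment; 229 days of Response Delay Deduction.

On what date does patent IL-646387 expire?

Earliest priority filing: 19 June 1983.
Base term: 19 June 1983 + 22 years → 19 June 2005.
Interference Suspension Credit: +59 days → 17 August 2005.
Administrative Delay Adjustment: +217 days → 22 March 2006.
Response Delay Deduction: −229 days → 5 August 2005.

2005-08-05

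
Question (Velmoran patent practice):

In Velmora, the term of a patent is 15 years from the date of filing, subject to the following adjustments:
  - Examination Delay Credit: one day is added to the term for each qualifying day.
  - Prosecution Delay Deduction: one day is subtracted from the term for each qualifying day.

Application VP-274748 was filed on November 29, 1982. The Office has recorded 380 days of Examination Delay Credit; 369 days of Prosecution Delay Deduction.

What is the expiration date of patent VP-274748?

Base term: filing date + 15 years → 29 November 1997.
Examination Delay Credit: +380 days → 14 December 1998.
Prosecution Delay Deduction: −369 days → 10 December 1997.

December 10, 1997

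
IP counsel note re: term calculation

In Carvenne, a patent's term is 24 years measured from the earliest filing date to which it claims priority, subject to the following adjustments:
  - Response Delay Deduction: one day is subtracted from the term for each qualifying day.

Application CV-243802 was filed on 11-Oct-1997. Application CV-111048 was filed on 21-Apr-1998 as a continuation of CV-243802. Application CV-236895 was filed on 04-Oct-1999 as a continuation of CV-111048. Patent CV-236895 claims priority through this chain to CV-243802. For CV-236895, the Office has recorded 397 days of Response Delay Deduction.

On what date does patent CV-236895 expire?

Earliest priority filing: 11 October 1997.
Base term: 11 October 1997 + 24 years → 11 October 2021.
Response Delay Deduction: −397 days → 9 September 2020.

September 9, 2020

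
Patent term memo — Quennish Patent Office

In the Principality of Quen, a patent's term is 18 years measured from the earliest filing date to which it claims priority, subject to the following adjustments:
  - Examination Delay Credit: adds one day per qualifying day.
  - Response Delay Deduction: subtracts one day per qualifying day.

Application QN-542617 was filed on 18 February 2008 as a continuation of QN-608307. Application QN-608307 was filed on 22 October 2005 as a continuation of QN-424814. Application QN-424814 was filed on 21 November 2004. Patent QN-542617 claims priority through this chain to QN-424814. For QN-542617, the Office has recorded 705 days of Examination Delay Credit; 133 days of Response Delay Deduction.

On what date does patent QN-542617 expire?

Earliest priority filing: 21 November 2004.
Base term: 21 November 2004 + 18 years → 21 November 2022.
Examination Delay Credit: +705 days → 26 October 2024.
Response Delay Deduction: −133 days → 15 June 2024.

June 15, 2024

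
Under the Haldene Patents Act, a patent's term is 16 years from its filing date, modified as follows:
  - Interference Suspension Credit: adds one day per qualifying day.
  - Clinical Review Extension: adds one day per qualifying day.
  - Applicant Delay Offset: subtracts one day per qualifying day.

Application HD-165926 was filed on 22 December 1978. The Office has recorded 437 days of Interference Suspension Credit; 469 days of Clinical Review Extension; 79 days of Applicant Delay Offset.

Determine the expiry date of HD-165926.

1997-03-28

Base term: filing date + 16 years → 22 December 1994.
Interference Suspension Credit: +437 days → 3 March 1996.
Clinical Review Extension: +469 days → 15 June 1997.
Applicant Delay Offset: −79 days → 28 March 1997.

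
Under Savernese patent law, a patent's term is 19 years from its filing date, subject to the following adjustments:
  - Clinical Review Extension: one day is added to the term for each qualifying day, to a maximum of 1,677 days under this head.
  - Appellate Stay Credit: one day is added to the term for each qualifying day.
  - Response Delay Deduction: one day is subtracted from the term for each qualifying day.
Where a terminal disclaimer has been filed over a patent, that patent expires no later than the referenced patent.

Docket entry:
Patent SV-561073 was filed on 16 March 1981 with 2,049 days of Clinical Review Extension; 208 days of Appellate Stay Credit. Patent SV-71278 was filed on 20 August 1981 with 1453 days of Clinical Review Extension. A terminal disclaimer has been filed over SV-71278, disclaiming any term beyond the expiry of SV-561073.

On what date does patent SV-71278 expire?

Natural term of SV-71278:
  Base: filing + 19 years → 20 August 2000.
  Clinical Review Extension: 1453 days (within the 1677-day cap) → +1453 days → 12 August 2004.
Expiry of referenced patent SV-561073:
  Base: filing + 19 years → 16 March 2000.
  Clinical Review Extension: 2049 days claimed exceeds the 1677-day cap, so +1677 days → 18 October 2004.
  Appellate Stay Credit: +208 days → 14 May 2005.
Terminal disclaimer: SV-71278 expires on the earlier of 12 August 2004 and 14 May 2005.

August 12, 2004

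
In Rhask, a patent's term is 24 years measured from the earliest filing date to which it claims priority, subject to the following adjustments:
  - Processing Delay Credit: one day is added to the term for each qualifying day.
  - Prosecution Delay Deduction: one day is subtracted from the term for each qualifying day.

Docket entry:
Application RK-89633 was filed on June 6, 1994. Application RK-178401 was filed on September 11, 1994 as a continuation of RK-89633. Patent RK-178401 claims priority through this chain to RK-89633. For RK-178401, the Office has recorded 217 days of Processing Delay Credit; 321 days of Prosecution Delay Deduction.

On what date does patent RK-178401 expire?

2018-02-22

Earliest priority filing: 6 June 1994.
Base term: 6 June 1994 + 24 years → 6 June 2018.
Processing Delay Credit: +217 days → 9 January 2019.
Prosecution Delay Deduction: −321 days → 22 February 2018.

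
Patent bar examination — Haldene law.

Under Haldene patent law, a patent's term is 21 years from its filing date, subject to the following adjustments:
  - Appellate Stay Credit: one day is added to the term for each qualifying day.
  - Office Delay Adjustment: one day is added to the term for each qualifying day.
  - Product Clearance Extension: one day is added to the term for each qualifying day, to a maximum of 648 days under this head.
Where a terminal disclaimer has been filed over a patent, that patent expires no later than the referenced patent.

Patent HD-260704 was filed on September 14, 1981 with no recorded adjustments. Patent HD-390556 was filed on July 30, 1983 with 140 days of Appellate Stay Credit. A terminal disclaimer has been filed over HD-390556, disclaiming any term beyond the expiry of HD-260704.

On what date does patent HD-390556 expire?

Natural term of HD-390556:
  Base: filing + 21 years → 30 July 2004.
  Appellate Stay Credit: +140 days → 17 December 2004.
Expiry of referenced patent HD-260704:
  Base: filing + 21 years → 14 September 2002.
Terminal disclaimer: HD-390556 expires on the earlier of 17 December 2004 and 14 September 2002.

September 14, 2002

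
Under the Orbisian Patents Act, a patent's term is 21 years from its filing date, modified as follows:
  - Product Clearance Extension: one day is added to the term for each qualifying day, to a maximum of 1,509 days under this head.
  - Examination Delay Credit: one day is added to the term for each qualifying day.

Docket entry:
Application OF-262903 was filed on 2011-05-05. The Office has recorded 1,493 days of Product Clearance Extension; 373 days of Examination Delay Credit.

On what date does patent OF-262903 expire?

2037-06-14

Base term: filing date + 21 years → 5 May 2032.
Product Clearance Extension: 1493 days (within the 1509-day cap) → +1493 days → 6 June 2036.
Examination Delay Credit: +373 days → 14 June 2037.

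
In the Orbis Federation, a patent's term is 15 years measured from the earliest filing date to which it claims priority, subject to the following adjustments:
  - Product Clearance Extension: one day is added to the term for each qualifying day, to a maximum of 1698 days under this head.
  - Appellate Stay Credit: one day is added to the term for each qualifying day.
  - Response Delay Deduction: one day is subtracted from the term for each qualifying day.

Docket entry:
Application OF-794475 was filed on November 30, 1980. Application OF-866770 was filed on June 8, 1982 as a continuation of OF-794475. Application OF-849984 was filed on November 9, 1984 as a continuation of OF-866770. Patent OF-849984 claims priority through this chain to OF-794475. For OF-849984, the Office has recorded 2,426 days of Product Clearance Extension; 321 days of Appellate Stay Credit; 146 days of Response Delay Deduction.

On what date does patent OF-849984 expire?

Earliest priority filing: 30 November 1980.
Base term: 30 November 1980 + 15 years → 30 November 1995.
Product Clearance Extension: 2426 days claimed exceeds the 1698-day cap, so +1698 days → 24 July 2000.
Appellate Stay Credit: +321 days → 10 June 2001.
Response Delay Deduction: −146 days → 15 January 2001.

January 15, 2001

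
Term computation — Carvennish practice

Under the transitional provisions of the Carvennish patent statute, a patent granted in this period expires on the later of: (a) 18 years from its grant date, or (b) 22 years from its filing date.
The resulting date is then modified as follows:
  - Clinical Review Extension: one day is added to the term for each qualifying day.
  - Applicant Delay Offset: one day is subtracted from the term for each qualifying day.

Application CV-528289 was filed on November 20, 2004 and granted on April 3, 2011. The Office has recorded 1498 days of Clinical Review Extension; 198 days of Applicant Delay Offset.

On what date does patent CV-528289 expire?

(a) grant + 18 years → 3 April 2029.
(b) filing + 22 years → 20 November 2026.
Later of the two: 3 April 2029.
Clinical Review Extension: +1498 days → 10 May 2033.
Applicant Delay Offset: −198 days → 24 October 2032.

October 24, 2032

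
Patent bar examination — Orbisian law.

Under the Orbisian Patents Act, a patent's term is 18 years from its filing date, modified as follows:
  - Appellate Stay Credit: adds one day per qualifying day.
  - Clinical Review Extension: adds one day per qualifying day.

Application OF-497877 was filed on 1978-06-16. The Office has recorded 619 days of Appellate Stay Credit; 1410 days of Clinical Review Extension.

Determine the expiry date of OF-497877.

January 5, 2002

Base term: filing date + 18 years → 16 June 1996.
Appellate Stay Credit: +619 days → 25 February 1998.
Clinical Review Extension: +1410 days → 5 January 2002.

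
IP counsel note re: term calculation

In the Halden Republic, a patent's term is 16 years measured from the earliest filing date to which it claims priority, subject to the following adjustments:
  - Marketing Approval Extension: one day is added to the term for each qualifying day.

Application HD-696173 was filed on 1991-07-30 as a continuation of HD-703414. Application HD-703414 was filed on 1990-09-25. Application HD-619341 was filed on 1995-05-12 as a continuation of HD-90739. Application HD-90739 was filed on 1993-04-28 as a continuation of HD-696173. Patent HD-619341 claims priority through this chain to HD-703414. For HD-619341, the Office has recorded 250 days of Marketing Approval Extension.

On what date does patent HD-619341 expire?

Earliest priority filing: 25 September 1990.
Base term: 25 September 1990 + 16 years → 25 September 2006.
Marketing Approval Extension: +250 days → 2 June 2007.

2007-06-02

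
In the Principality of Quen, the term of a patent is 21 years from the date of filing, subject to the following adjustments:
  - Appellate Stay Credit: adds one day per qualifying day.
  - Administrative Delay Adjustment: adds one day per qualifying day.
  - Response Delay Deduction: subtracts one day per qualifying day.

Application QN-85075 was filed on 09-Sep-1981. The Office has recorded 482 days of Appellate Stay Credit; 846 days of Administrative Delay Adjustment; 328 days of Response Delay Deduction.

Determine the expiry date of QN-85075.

2005-06-05

Base term: filing date + 21 years → 9 September 2002.
Appellate Stay Credit: +482 days → 4 January 2004.
Administrative Delay Adjustment: +846 days → 29 April 2006.
Response Delay Deduction: −328 days → 5 June 2005.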